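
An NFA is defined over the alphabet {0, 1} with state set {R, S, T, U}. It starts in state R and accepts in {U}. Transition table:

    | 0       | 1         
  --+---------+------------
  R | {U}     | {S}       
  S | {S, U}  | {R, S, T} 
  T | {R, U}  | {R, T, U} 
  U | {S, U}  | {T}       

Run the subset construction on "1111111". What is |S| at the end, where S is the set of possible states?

Start in {R}.
Read '1': {R} → {S}.
Read '1': {S} → {R, S, T}.
Read '1': {R, S, T} → {R, S, T, U}.
Read '1': {R, S, T, U} → {R, S, T, U}.
Read '1': {R, S, T, U} → {R, S, T, U}.
Read '1': {R, S, T, U} → {R, S, T, U}.
Read '1': {R, S, T, U} → {R, S, T, U}.
That set has 4 states.

4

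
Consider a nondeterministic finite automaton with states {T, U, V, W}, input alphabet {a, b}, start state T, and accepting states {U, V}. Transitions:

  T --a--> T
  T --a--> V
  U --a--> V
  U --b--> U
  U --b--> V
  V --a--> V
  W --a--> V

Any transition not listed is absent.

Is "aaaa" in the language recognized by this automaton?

Start in {T}.
Read 'a': T→{T, V}; now {T, V}.
Read 'a': T→{T, V}, V→{V}; now {T, V}.
Read 'a': T→{T, V}, V→{V}; now {T, V}.
Read 'a': T→{T, V}, V→{V}; now {T, V}.
The final set {T, V} contains the accepting state V.

Yes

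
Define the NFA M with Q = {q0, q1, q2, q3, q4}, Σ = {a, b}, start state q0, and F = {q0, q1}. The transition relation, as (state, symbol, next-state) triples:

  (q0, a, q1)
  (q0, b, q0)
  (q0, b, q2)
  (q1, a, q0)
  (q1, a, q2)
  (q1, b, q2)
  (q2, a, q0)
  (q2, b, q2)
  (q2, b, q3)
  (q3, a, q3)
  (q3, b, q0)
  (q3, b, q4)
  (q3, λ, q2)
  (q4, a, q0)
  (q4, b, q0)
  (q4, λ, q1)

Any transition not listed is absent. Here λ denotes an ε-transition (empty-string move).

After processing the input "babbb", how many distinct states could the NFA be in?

5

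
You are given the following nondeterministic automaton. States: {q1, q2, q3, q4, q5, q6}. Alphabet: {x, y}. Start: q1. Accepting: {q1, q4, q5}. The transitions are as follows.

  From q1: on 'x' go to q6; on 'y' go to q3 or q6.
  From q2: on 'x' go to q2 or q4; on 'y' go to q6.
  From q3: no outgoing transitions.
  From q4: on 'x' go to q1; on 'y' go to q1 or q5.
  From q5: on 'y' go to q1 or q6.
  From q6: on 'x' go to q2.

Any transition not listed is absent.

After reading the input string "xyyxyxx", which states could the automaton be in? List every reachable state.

Start in {q1}.
Read 'x': q1→{q6}; now {q6}.
Read 'y': q6→∅; now ∅.
The set is empty and remains empty for the remaining 5 symbols.

∅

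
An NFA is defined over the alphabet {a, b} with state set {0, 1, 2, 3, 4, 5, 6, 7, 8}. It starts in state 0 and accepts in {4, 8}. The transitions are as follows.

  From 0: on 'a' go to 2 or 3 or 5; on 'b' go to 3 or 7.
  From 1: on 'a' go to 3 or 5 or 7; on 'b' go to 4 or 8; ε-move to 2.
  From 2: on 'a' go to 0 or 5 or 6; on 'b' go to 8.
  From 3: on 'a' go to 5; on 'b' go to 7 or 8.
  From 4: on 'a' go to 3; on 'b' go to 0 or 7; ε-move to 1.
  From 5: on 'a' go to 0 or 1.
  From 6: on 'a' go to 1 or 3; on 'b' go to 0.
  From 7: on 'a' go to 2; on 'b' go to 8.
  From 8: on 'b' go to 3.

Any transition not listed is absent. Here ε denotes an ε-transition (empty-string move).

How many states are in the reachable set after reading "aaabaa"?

Start in {0}.
Read 'a': {0} → {2, 3, 5}.
Read 'a': {2, 3, 5} → {0, 1, 2, 5, 6}.
Read 'a': {0, 1, 2, 5, 6} → {0, 1, 2, 3, 5, 6, 7}.
Read 'b': {0, 1, 2, 3, 5, 6, 7} → {0, 1, 2, 3, 4, 7, 8}.
Read 'a': {0, 1, 2, 3, 4, 7, 8} → {0, 2, 3, 5, 6, 7}.
Read 'a': {0, 2, 3, 5, 6, 7} → {0, 1, 2, 3, 5, 6}.
That set has 6 states.

6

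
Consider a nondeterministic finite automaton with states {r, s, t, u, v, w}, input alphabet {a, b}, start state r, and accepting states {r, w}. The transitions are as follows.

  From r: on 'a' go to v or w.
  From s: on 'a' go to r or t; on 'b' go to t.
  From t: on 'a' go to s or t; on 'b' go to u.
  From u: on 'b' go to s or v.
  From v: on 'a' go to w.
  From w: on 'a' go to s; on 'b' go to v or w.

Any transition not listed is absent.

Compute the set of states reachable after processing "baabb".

∅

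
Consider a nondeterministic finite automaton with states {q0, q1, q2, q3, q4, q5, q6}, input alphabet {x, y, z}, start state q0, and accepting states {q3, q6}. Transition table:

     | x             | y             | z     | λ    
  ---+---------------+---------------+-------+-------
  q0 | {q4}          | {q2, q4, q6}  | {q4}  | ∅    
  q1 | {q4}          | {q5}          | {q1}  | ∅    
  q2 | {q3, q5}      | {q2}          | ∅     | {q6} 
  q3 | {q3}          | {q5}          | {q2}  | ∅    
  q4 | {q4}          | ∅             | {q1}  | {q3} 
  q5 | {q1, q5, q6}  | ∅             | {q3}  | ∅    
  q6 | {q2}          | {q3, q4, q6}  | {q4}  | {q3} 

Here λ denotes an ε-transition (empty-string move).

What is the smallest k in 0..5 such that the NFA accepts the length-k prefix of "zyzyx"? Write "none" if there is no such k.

1

Start in {q0}.
Read 'z': q0→{q4}; union {q4}; ε-closure = {q3, q4}.
None of the earlier sets intersect F, but {q3, q4} does.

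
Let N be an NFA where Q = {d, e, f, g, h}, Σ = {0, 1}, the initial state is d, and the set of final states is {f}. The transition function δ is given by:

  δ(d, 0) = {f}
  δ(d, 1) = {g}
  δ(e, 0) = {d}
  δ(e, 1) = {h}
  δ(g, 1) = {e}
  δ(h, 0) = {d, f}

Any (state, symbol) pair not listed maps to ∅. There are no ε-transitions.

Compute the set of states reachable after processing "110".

Start in {d}.
Read '1': d→{g}; now {g}.
Read '1': g→{e}; now {e}.
Read '0': e→{d}; now {d}.

{d}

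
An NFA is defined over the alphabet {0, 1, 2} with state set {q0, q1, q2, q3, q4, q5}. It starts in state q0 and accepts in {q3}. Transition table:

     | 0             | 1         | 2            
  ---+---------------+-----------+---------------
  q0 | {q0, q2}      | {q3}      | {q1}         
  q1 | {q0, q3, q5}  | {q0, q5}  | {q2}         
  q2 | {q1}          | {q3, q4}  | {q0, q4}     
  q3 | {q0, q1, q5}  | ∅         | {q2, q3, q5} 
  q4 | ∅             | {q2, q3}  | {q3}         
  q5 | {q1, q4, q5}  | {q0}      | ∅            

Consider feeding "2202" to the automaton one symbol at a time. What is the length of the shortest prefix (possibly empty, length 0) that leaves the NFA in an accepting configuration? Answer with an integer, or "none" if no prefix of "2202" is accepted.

Start in {q0}.
Read '2': {q0} → {q1}.
Read '2': {q1} → {q2}.
Read '0': {q2} → {q1}.
Read '2': {q1} → {q2}.
No reachable set along the way intersects F.

none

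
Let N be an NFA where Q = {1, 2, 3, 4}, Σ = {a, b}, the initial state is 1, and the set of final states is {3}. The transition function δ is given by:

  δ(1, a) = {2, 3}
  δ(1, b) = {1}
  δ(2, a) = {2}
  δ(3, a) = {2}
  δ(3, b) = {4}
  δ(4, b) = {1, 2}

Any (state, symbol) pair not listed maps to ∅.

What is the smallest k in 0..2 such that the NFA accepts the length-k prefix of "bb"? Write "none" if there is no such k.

none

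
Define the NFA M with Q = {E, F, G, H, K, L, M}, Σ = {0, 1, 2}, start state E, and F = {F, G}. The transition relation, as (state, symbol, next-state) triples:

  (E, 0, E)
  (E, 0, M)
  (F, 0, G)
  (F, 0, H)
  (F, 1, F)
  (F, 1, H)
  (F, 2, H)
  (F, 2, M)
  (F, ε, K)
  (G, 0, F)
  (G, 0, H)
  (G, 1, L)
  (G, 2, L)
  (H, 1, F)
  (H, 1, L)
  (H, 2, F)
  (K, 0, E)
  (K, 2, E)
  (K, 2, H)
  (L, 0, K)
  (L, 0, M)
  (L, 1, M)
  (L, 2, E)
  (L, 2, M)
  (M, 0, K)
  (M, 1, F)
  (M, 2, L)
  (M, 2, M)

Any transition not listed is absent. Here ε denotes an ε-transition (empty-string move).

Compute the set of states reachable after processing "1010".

∅

Start in {E}.
Read '1': {E} → ∅.
The set is empty and remains empty for the remaining 3 symbols.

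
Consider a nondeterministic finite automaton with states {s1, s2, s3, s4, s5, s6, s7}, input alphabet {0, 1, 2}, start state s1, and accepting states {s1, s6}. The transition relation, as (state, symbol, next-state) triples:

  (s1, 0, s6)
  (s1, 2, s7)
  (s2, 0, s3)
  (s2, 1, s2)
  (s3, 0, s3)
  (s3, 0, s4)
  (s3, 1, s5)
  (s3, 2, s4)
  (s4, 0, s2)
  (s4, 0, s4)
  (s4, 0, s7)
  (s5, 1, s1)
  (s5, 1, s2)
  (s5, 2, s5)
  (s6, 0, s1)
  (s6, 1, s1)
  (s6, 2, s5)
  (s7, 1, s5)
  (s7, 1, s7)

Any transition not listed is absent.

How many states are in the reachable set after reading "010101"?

1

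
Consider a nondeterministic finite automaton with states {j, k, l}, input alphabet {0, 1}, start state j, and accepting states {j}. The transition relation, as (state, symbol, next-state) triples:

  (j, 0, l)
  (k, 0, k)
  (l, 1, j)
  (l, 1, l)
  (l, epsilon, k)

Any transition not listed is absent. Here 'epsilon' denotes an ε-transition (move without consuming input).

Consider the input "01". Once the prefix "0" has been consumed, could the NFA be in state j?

No

Start in {j}.
Read '0': {j} → {k, l}.
State j is not in {k, l}.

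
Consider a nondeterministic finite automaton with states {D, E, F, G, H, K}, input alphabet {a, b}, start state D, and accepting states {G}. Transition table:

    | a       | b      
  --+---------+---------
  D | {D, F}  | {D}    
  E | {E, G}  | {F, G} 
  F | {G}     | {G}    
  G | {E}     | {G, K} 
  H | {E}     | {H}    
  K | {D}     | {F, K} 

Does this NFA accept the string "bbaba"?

No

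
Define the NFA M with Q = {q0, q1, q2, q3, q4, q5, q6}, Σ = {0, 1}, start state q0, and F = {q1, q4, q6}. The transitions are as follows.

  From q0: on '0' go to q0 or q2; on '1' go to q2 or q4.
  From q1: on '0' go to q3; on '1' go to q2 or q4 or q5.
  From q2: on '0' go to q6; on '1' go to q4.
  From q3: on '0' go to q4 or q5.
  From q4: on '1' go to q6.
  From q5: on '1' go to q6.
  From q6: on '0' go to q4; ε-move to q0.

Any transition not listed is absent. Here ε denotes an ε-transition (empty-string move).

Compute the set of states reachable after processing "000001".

Start in {q0}.
Read '0': q0→{q0, q2}; now {q0, q2}.
Read '0': q0→{q0, q2}, q2→{q6}; now {q0, q2, q6}.
Read '0': q0→{q0, q2}, q2→{q6}, q6→{q4}; now {q0, q2, q4, q6}.
Read '0': q0→{q0, q2}, q2→{q6}, q4→∅, q6→{q4}; now {q0, q2, q4, q6}.
Read '0': q0→{q0, q2}, q2→{q6}, q4→∅, q6→{q4}; now {q0, q2, q4, q6}.
Read '1': q0→{q2, q4}, q2→{q4}, q4→{q6}, q6→∅; union {q2, q4, q6}; ε-closure = {q0, q2, q4, q6}.

{q0, q2, q4, q6}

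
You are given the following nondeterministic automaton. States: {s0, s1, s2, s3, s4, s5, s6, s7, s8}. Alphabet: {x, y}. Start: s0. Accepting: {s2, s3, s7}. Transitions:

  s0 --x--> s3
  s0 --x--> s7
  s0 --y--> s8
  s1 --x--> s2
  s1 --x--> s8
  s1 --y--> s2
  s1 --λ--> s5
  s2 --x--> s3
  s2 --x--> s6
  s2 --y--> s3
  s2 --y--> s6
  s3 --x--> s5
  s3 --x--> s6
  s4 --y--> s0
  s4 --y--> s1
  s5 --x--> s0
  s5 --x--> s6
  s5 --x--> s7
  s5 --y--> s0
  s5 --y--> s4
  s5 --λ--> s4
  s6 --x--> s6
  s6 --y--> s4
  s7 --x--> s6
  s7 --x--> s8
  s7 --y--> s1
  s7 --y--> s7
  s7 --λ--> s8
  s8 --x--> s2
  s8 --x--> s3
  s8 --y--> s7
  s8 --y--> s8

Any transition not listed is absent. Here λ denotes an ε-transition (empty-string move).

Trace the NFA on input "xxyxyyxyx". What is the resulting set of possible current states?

{s0, s2, s3, s4, s5, s6, s7, s8}

Start in {s0}.
Read 'x': s0→{s3, s7}; union {s3, s7}; ε-closure = {s3, s7, s8}.
Read 'x': s3→{s5, s6}, s7→{s6, s8}, s8→{s2, s3}; union {s2, s3, s5, s6, s8}; ε-closure = {s2, s3, s4, s5, s6, s8}.
Read 'y': s2→{s3, s6}, s3→∅, s4→{s0, s1}, s5→{s0, s4}, s6→{s4}, s8→{s7, s8}; union {s0, s1, s3, s4, s6, s7, s8}; ε-closure = {s0, s1, s3, s4, s5, s6, s7, s8}.
Read 'x': s0→{s3, s7}, s1→{s2, s8}, s3→{s5, s6}, s4→∅, s5→{s0, s6, s7}, s6→{s6}, s7→{s6, s8}, s8→{s2, s3}; union {s0, s2, s3, s5, s6, s7, s8}; ε-closure = {s0, s2, s3, s4, s5, s6, s7, s8}.
Read 'y': s0→{s8}, s2→{s3, s6}, s3→∅, s4→{s0, s1}, s5→{s0, s4}, s6→{s4}, s7→{s1, s7}, s8→{s7, s8}; union {s0, s1, s3, s4, s6, s7, s8}; ε-closure = {s0, s1, s3, s4, s5, s6, s7, s8}.
Read 'y': s0→{s8}, s1→{s2}, s3→∅, s4→{s0, s1}, s5→{s0, s4}, s6→{s4}, s7→{s1, s7}, s8→{s7, s8}; union {s0, s1, s2, s4, s7, s8}; ε-closure = {s0, s1, s2, s4, s5, s7, s8}.
Read 'x': s0→{s3, s7}, s1→{s2, s8}, s2→{s3, s6}, s4→∅, s5→{s0, s6, s7}, s7→{s6, s8}, s8→{s2, s3}; now {s0, s2, s3, s6, s7, s8}.
Read 'y': s0→{s8}, s2→{s3, s6}, s3→∅, s6→{s4}, s7→{s1, s7}, s8→{s7, s8}; union {s1, s3, s4, s6, s7, s8}; ε-closure = {s1, s3, s4, s5, s6, s7, s8}.
Read 'x': s1→{s2, s8}, s3→{s5, s6}, s4→∅, s5→{s0, s6, s7}, s6→{s6}, s7→{s6, s8}, s8→{s2, s3}; union {s0, s2, s3, s5, s6, s7, s8}; ε-closure = {s0, s2, s3, s4, s5, s6, s7, s8}.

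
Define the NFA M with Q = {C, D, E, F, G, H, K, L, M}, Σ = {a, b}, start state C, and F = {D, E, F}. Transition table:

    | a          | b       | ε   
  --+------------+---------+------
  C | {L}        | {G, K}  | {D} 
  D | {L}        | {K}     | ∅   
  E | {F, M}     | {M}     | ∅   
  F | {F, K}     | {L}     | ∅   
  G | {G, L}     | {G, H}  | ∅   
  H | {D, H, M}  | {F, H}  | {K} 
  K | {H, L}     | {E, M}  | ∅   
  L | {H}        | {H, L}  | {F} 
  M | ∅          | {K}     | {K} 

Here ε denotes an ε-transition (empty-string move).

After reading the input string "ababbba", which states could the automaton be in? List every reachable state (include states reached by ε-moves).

Start: ε-closure({C}) = {C, D}.
Read 'a': {C, D} → {F, L}.
Read 'b': {F, L} → {F, H, K, L}.
Read 'a': {F, H, K, L} → {D, F, H, K, L, M}.
Read 'b': {D, F, H, K, L, M} → {E, F, H, K, L, M}.
Read 'b': {E, F, H, K, L, M} → {E, F, H, K, L, M}.
Read 'b': {E, F, H, K, L, M} → {E, F, H, K, L, M}.
Read 'a': {E, F, H, K, L, M} → {D, F, H, K, L, M}.

{D, F, H, K, L, M}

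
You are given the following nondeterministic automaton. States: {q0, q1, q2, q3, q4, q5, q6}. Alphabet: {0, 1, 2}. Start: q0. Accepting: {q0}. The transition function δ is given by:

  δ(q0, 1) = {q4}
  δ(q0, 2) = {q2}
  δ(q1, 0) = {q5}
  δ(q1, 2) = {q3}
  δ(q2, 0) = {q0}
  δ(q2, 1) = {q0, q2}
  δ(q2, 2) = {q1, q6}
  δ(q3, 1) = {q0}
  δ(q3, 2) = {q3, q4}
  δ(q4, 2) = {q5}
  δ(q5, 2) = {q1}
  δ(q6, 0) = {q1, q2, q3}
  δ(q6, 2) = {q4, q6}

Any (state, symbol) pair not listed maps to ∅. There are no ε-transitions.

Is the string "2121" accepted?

Yes

Start in {q0}.
Read '2': q0→{q2}; now {q2}.
Read '1': q2→{q0, q2}; now {q0, q2}.
Read '2': q0→{q2}, q2→{q1, q6}; now {q1, q2, q6}.
Read '1': q1→∅, q2→{q0, q2}, q6→∅; now {q0, q2}.
The final set {q0, q2} contains the accepting state q0.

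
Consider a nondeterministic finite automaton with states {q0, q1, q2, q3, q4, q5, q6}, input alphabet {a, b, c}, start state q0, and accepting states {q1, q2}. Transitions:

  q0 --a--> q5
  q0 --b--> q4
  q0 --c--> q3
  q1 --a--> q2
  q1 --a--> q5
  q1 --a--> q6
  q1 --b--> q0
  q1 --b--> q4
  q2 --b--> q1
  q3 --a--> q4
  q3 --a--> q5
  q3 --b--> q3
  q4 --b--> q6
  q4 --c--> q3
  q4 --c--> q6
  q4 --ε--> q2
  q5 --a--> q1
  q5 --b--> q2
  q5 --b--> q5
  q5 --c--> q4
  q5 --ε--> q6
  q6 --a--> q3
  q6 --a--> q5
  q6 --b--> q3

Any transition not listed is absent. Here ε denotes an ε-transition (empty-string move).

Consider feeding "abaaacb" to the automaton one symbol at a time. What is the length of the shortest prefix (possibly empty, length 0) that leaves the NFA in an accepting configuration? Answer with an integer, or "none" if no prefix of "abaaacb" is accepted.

2

Start in {q0}.
Read 'a': q0→{q5}; union {q5}; ε-closure = {q5, q6}.
Read 'b': q5→{q2, q5}, q6→{q3}; union {q2, q3, q5}; ε-closure = {q2, q3, q5, q6}.
None of the earlier sets intersect F, but {q2, q3, q5, q6} does.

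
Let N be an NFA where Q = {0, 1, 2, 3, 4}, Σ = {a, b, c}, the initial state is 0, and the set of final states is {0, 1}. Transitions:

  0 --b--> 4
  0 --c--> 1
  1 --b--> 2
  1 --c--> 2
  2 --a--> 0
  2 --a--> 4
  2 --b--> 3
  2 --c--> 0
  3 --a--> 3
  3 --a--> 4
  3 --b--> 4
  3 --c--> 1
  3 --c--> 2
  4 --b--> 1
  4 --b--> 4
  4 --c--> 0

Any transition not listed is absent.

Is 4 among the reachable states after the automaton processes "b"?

Yes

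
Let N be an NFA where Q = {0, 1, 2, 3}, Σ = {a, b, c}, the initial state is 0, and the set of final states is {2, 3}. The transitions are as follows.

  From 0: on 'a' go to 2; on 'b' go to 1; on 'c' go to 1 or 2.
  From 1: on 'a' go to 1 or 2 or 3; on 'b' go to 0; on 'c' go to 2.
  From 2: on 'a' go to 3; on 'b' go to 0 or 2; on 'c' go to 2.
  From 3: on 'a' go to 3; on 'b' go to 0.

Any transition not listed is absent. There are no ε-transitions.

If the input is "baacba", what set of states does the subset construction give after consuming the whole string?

{2, 3}

Start in {0}.
Read 'b': 0→{1}; now {1}.
Read 'a': 1→{1, 2, 3}; now {1, 2, 3}.
Read 'a': 1→{1, 2, 3}, 2→{3}, 3→{3}; now {1, 2, 3}.
Read 'c': 1→{2}, 2→{2}, 3→∅; now {2}.
Read 'b': 2→{0, 2}; now {0, 2}.
Read 'a': 0→{2}, 2→{3}; now {2, 3}.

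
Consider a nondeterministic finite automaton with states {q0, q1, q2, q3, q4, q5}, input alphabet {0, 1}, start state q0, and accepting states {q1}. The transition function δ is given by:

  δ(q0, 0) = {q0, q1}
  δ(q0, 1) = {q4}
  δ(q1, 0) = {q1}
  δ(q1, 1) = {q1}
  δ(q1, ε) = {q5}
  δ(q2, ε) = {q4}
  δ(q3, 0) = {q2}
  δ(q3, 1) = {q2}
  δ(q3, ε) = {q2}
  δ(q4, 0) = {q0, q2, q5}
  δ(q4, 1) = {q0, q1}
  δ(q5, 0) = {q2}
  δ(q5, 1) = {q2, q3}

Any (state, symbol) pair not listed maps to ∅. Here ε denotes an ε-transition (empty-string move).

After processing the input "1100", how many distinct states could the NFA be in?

Start in {q0}.
Read '1': q0→{q4}; now {q4}.
Read '1': q4→{q0, q1}; union {q0, q1}; ε-closure = {q0, q1, q5}.
Read '0': q0→{q0, q1}, q1→{q1}, q5→{q2}; union {q0, q1, q2}; ε-closure = {q0, q1, q2, q4, q5}.
Read '0': q0→{q0, q1}, q1→{q1}, q2→∅, q4→{q0, q2, q5}, q5→{q2}; union {q0, q1, q2, q5}; ε-closure = {q0, q1, q2, q4, q5}.
That set has 5 states.

5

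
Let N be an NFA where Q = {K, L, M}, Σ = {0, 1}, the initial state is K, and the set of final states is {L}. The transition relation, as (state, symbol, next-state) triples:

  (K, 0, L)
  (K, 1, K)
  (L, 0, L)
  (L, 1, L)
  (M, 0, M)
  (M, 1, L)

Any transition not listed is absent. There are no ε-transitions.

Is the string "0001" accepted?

Yes

Start in {K}.
Read '0': K→{L}; now {L}.
Read '0': L→{L}; now {L}.
Read '0': L→{L}; now {L}.
Read '1': L→{L}; now {L}.
The final set {L} contains the accepting state L.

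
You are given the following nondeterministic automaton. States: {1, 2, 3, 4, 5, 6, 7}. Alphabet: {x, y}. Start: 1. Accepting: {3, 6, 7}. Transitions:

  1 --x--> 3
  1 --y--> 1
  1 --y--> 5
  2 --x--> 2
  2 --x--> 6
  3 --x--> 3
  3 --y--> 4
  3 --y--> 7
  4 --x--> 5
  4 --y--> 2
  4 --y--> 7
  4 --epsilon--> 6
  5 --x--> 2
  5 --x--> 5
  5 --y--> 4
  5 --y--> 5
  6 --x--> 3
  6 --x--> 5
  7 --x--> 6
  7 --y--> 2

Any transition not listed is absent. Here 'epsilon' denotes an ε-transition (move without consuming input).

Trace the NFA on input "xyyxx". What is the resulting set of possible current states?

Start in {1}.
Read 'x': 1→{3}; now {3}.
Read 'y': 3→{4, 7}; union {4, 7}; ε-closure = {4, 6, 7}.
Read 'y': 4→{2, 7}, 6→∅, 7→{2}; now {2, 7}.
Read 'x': 2→{2, 6}, 7→{6}; now {2, 6}.
Read 'x': 2→{2, 6}, 6→{3, 5}; now {2, 3, 5, 6}.

{2, 3, 5, 6}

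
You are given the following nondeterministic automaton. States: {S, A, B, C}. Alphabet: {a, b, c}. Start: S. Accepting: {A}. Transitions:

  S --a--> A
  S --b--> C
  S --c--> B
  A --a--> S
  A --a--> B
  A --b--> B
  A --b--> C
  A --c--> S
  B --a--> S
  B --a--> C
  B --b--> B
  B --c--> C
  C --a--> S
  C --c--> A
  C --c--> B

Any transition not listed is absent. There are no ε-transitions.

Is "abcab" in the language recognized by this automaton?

Start in {S}.
Read 'a': S→{A}; now {A}.
Read 'b': A→{B, C}; now {B, C}.
Read 'c': B→{C}, C→{A, B}; now {A, B, C}.
Read 'a': A→{S, B}, B→{S, C}, C→{S}; now {S, B, C}.
Read 'b': S→{C}, B→{B}, C→∅; now {B, C}.
The final set {B, C} contains no accepting state.

No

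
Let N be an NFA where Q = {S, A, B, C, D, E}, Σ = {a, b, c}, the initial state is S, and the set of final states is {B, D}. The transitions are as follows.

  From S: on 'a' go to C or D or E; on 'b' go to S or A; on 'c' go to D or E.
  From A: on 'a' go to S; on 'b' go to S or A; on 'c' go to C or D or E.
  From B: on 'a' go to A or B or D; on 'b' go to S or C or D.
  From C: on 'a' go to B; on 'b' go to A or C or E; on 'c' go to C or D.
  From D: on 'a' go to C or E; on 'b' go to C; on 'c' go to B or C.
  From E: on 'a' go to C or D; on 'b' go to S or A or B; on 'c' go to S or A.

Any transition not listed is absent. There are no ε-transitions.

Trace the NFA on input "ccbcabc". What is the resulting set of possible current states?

{S, A, B, C, D, E}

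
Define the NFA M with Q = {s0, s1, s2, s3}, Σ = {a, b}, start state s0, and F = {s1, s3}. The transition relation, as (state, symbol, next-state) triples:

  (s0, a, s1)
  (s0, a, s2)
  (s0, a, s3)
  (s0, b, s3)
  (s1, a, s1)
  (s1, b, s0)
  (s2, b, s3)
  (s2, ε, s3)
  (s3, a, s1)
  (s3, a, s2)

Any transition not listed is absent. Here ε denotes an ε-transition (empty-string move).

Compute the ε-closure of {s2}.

Begin with {s2}.
ε-move s2 → s3; add s3.

{s2, s3}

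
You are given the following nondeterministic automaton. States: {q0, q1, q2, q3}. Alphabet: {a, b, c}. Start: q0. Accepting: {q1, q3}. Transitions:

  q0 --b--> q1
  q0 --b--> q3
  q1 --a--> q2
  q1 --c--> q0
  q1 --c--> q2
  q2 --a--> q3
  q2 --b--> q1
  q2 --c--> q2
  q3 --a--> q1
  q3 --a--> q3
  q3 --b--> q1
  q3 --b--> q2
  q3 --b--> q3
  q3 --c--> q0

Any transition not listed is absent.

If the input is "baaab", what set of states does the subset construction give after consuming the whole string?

{q1, q2, q3}

Start in {q0}.
Read 'b': {q0} → {q1, q3}.
Read 'a': {q1, q3} → {q1, q2, q3}.
Read 'a': {q1, q2, q3} → {q1, q2, q3}.
Read 'a': {q1, q2, q3} → {q1, q2, q3}.
Read 'b': {q1, q2, q3} → {q1, q2, q3}.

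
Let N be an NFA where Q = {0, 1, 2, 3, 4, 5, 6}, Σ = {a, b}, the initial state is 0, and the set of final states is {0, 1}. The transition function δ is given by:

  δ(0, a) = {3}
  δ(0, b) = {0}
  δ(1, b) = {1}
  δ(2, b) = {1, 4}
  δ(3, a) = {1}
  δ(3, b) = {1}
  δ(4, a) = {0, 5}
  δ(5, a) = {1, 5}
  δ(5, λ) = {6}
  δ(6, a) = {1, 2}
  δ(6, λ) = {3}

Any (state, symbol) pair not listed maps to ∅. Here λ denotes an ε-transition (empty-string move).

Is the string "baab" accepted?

Start in {0}.
Read 'b': 0→{0}; now {0}.
Read 'a': 0→{3}; now {3}.
Read 'a': 3→{1}; now {1}.
Read 'b': 1→{1}; now {1}.
The final set {1} contains the accepting state 1.

Yes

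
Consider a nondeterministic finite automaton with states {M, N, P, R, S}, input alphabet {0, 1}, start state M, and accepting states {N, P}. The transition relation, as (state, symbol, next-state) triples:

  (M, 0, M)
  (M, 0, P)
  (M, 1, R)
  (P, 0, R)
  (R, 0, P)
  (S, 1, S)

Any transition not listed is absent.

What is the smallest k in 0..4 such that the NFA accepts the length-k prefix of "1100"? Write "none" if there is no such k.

none

Start in {M}.
Read '1': {M} → {R}.
Read '1': {R} → ∅.
The set is empty and remains empty for the remaining 2 symbols.
No reachable set along the way intersects F.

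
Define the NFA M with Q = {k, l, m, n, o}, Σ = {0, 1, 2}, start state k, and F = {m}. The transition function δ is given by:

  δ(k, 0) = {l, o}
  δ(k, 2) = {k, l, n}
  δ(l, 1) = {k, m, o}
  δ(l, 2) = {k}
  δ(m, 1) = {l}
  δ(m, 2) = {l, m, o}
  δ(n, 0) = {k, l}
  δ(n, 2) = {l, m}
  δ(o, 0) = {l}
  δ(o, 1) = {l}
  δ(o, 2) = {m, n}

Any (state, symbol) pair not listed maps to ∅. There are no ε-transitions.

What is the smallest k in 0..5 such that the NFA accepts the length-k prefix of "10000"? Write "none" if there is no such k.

none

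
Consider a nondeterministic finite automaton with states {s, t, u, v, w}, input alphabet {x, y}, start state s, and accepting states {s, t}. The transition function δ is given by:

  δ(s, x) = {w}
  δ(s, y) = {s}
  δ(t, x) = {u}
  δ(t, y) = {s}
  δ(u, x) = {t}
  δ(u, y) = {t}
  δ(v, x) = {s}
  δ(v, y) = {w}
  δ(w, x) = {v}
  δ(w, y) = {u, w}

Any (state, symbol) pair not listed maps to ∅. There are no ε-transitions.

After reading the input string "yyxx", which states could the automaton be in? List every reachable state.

{v}

Start in {s}.
Read 'y': {s} → {s}.
Read 'y': {s} → {s}.
Read 'x': {s} → {w}.
Read 'x': {w} → {v}.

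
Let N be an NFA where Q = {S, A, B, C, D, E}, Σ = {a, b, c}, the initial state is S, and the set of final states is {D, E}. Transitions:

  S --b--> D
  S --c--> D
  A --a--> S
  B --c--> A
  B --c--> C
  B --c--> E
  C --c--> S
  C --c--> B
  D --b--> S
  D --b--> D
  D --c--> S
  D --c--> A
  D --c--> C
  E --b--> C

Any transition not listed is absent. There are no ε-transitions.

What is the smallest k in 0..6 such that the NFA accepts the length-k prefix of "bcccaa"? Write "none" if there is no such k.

1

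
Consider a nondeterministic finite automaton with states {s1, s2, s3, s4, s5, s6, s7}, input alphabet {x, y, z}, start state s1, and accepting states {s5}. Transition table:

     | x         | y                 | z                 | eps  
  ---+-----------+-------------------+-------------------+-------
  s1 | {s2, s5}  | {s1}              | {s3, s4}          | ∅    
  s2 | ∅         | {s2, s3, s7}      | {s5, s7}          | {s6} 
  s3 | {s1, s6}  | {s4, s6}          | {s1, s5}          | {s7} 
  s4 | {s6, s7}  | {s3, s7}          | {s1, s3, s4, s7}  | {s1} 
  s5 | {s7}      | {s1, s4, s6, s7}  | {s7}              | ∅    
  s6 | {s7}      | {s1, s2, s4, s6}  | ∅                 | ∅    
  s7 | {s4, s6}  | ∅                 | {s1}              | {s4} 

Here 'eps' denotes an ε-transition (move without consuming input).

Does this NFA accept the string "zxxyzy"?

No

Start in {s1}.
Read 'z': s1→{s3, s4}; union {s3, s4}; ε-closure = {s1, s3, s4, s7}.
Read 'x': s1→{s2, s5}, s3→{s1, s6}, s4→{s6, s7}, s7→{s4, s6}; now {s1, s2, s4, s5, s6, s7}.
Read 'x': s1→{s2, s5}, s2→∅, s4→{s6, s7}, s5→{s7}, s6→{s7}, s7→{s4, s6}; union {s2, s4, s5, s6, s7}; ε-closure = {s1, s2, s4, s5, s6, s7}.
Read 'y': s1→{s1}, s2→{s2, s3, s7}, s4→{s3, s7}, s5→{s1, s4, s6, s7}, s6→{s1, s2, s4, s6}, s7→∅; now {s1, s2, s3, s4, s6, s7}.
Read 'z': s1→{s3, s4}, s2→{s5, s7}, s3→{s1, s5}, s4→{s1, s3, s4, s7}, s6→∅, s7→{s1}; now {s1, s3, s4, s5, s7}.
Read 'y': s1→{s1}, s3→{s4, s6}, s4→{s3, s7}, s5→{s1, s4, s6, s7}, s7→∅; now {s1, s3, s4, s6, s7}.
The final set {s1, s3, s4, s6, s7} contains no accepting state.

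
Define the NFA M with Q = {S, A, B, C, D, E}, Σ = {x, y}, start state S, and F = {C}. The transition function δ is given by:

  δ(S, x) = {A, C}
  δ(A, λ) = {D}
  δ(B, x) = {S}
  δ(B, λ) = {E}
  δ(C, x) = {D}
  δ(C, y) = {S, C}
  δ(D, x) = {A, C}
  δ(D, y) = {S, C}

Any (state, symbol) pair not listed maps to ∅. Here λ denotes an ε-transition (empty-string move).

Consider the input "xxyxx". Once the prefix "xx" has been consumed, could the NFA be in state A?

Start in {S}.
Read 'x': {S} → {A, C, D}.
Read 'x': {A, C, D} → {A, C, D}.
State A is in {A, C, D}.

Yes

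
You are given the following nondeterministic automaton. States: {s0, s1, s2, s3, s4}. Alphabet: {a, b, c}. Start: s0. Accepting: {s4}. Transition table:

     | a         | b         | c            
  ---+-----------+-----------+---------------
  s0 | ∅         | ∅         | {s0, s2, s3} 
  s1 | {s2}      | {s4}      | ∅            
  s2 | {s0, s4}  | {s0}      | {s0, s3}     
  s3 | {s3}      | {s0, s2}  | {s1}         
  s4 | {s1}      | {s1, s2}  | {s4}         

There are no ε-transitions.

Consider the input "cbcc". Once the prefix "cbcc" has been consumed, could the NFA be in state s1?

Yes

Start in {s0}.
Read 'c': s0→{s0, s2, s3}; now {s0, s2, s3}.
Read 'b': s0→∅, s2→{s0}, s3→{s0, s2}; now {s0, s2}.
Read 'c': s0→{s0, s2, s3}, s2→{s0, s3}; now {s0, s2, s3}.
Read 'c': s0→{s0, s2, s3}, s2→{s0, s3}, s3→{s1}; now {s0, s1, s2, s3}.
State s1 is in {s0, s1, s2, s3}.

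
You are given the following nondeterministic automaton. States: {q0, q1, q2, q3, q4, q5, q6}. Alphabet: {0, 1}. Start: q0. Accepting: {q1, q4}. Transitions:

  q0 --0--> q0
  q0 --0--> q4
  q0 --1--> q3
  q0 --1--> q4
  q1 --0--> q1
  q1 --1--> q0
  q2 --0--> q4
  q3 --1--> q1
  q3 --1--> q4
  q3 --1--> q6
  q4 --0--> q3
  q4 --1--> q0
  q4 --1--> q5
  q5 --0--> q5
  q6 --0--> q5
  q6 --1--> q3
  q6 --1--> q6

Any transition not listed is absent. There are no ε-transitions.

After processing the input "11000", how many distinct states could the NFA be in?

5

Start in {q0}.
Read '1': q0→{q3, q4}; now {q3, q4}.
Read '1': q3→{q1, q4, q6}, q4→{q0, q5}; now {q0, q1, q4, q5, q6}.
Read '0': q0→{q0, q4}, q1→{q1}, q4→{q3}, q5→{q5}, q6→{q5}; now {q0, q1, q3, q4, q5}.
Read '0': q0→{q0, q4}, q1→{q1}, q3→∅, q4→{q3}, q5→{q5}; now {q0, q1, q3, q4, q5}.
Read '0': q0→{q0, q4}, q1→{q1}, q3→∅, q4→{q3}, q5→{q5}; now {q0, q1, q3, q4, q5}.
That set has 5 states.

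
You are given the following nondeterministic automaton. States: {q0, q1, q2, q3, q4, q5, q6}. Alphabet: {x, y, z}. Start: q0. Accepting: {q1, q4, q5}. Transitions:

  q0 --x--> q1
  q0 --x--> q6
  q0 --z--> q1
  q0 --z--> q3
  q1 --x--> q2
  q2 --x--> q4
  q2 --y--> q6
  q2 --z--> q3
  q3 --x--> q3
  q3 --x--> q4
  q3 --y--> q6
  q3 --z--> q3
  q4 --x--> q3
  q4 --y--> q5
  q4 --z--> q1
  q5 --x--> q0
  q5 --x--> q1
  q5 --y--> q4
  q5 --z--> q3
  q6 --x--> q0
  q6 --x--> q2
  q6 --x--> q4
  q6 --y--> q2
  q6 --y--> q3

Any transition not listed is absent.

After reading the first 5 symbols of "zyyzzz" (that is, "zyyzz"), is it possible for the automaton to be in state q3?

Start in {q0}.
Read 'z': q0→{q1, q3}; now {q1, q3}.
Read 'y': q1→∅, q3→{q6}; now {q6}.
Read 'y': q6→{q2, q3}; now {q2, q3}.
Read 'z': q2→{q3}, q3→{q3}; now {q3}.
Read 'z': q3→{q3}; now {q3}.
State q3 is in {q3}.

Yes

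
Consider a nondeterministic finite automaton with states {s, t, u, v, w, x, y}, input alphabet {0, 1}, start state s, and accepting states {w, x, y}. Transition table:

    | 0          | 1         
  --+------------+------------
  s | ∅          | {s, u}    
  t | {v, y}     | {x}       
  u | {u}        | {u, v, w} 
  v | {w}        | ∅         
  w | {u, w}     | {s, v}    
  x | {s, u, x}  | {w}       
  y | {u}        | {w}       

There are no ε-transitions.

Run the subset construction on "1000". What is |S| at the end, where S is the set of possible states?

1

Start in {s}.
Read '1': s→{s, u}; now {s, u}.
Read '0': s→∅, u→{u}; now {u}.
Read '0': u→{u}; now {u}.
Read '0': u→{u}; now {u}.
That set has 1 state.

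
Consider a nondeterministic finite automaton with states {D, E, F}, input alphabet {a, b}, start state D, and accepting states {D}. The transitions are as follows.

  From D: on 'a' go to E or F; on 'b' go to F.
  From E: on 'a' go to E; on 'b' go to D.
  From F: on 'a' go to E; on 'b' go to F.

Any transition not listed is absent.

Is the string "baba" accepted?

Start in {D}.
Read 'b': D→{F}; now {F}.
Read 'a': F→{E}; now {E}.
Read 'b': E→{D}; now {D}.
Read 'a': D→{E, F}; now {E, F}.
The final set {E, F} contains no accepting state.

No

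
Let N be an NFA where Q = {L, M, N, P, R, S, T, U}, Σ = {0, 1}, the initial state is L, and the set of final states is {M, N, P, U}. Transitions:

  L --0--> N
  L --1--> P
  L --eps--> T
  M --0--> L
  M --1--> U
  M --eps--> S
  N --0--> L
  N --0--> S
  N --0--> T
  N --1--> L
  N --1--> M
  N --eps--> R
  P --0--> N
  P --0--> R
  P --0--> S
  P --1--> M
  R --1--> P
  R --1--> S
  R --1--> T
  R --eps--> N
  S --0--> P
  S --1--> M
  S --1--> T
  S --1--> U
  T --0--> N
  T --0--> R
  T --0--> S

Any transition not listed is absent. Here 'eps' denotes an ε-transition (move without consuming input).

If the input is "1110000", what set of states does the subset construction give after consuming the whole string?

{L, N, P, R, S, T}

Start: ε-closure({L}) = {L, T}.
Read '1': L→{P}, T→∅; now {P}.
Read '1': P→{M}; union {M}; ε-closure = {M, S}.
Read '1': M→{U}, S→{M, T, U}; union {M, T, U}; ε-closure = {M, S, T, U}.
Read '0': M→{L}, S→{P}, T→{N, R, S}, U→∅; union {L, N, P, R, S}; ε-closure = {L, N, P, R, S, T}.
Read '0': L→{N}, N→{L, S, T}, P→{N, R, S}, R→∅, S→{P}, T→{N, R, S}; now {L, N, P, R, S, T}.
Read '0': L→{N}, N→{L, S, T}, P→{N, R, S}, R→∅, S→{P}, T→{N, R, S}; now {L, N, P, R, S, T}.
Read '0': L→{N}, N→{L, S, T}, P→{N, R, S}, R→∅, S→{P}, T→{N, R, S}; now {L, N, P, R, S, T}.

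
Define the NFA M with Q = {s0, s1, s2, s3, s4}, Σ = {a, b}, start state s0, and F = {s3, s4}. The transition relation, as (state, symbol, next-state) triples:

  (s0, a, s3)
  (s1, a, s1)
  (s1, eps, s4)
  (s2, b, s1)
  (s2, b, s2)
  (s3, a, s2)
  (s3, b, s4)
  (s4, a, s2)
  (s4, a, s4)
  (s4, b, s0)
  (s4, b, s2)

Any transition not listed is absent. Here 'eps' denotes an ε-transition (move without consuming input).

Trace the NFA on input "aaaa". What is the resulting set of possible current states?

∅

Start in {s0}.
Read 'a': {s0} → {s3}.
Read 'a': {s3} → {s2}.
Read 'a': {s2} → ∅.
The set is empty and remains empty for the remaining 1 symbol.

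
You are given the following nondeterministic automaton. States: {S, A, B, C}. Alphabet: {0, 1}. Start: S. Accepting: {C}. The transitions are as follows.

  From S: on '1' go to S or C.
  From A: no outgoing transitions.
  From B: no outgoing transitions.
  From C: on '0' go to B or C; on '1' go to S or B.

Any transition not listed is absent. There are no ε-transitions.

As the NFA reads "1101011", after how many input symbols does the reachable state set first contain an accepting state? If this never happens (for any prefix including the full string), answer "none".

1

Start in {S}.
Read '1': {S} → {S, C}.
None of the earlier sets intersect F, but {S, C} does.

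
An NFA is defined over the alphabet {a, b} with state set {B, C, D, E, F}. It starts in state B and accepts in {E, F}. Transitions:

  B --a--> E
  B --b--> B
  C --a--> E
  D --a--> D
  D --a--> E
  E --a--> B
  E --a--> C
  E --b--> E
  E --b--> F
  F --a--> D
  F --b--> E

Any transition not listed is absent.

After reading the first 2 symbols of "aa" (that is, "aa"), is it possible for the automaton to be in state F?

No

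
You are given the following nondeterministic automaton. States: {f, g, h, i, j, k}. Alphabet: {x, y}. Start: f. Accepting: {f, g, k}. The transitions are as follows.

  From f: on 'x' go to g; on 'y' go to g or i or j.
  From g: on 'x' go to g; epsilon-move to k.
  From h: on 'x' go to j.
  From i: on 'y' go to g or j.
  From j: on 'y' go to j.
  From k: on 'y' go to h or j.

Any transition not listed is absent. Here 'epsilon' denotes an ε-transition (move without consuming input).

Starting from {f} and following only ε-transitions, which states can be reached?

{f}

Begin with {f}.
No ε-moves leave this set, so the closure equals the set itself.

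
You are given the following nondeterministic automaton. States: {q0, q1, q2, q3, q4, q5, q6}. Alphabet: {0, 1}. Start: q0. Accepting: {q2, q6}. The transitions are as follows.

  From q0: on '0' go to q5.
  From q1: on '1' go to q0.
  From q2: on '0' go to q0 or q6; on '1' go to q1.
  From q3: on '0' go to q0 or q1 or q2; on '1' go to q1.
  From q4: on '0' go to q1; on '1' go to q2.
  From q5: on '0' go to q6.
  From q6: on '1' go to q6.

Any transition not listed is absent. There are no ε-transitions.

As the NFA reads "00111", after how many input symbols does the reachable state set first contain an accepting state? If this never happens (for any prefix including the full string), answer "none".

2

Start in {q0}.
Read '0': {q0} → {q5}.
Read '0': {q5} → {q6}.
None of the earlier sets intersect F, but {q6} does.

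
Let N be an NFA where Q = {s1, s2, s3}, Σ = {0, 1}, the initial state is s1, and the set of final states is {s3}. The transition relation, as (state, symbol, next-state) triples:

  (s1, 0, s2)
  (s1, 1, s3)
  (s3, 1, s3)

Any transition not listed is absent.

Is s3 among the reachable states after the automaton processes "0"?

Start in {s1}.
Read '0': s1→{s2}; now {s2}.
State s3 is not in {s2}.

No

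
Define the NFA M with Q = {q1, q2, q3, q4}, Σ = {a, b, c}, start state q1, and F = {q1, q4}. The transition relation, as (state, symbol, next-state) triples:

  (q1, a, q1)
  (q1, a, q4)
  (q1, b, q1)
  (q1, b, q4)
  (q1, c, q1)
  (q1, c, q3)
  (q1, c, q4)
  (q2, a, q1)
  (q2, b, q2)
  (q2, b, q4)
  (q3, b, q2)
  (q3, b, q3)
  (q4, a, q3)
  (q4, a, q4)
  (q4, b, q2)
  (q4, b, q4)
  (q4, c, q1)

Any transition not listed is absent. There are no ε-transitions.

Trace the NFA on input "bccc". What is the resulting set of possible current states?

Start in {q1}.
Read 'b': {q1} → {q1, q4}.
Read 'c': {q1, q4} → {q1, q3, q4}.
Read 'c': {q1, q3, q4} → {q1, q3, q4}.
Read 'c': {q1, q3, q4} → {q1, q3, q4}.

{q1, q3, q4}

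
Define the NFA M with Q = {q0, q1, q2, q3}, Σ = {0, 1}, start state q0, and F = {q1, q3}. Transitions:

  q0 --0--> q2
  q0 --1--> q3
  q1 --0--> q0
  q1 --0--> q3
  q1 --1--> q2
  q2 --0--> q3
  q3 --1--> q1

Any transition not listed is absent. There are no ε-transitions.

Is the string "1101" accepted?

Yes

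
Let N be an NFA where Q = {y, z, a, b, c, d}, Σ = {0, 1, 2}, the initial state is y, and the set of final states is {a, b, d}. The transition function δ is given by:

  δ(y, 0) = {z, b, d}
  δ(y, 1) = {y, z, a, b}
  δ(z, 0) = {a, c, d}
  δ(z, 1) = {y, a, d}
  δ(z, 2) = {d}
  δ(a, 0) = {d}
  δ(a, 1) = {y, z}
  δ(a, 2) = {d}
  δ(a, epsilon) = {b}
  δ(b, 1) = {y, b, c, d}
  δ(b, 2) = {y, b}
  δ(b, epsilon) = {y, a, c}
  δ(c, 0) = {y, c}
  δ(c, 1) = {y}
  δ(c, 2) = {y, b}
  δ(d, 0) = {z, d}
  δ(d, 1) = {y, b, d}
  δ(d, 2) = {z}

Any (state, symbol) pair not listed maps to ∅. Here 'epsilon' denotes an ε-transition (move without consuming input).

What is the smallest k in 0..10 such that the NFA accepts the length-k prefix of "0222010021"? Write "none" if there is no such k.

1

Start in {y}.
Read '0': y→{z, b, d}; union {z, b, d}; ε-closure = {y, z, a, b, c, d}.
None of the earlier sets intersect F, but {y, z, a, b, c, d} does.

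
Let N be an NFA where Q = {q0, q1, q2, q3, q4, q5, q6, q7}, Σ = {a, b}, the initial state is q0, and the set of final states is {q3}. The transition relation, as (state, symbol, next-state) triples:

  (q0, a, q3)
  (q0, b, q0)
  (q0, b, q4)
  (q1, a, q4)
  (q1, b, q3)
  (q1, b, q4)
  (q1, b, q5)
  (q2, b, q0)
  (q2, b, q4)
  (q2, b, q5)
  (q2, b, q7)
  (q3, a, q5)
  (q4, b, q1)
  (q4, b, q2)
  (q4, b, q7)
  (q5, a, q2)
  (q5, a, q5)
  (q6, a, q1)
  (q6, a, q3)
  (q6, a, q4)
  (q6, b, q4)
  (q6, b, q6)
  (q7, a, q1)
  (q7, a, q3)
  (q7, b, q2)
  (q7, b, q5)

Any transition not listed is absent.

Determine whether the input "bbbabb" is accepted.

Start in {q0}.
Read 'b': q0→{q0, q4}; now {q0, q4}.
Read 'b': q0→{q0, q4}, q4→{q1, q2, q7}; now {q0, q1, q2, q4, q7}.
Read 'b': q0→{q0, q4}, q1→{q3, q4, q5}, q2→{q0, q4, q5, q7}, q4→{q1, q2, q7}, q7→{q2, q5}; now {q0, q1, q2, q3, q4, q5, q7}.
Read 'a': q0→{q3}, q1→{q4}, q2→∅, q3→{q5}, q4→∅, q5→{q2, q5}, q7→{q1, q3}; now {q1, q2, q3, q4, q5}.
Read 'b': q1→{q3, q4, q5}, q2→{q0, q4, q5, q7}, q3→∅, q4→{q1, q2, q7}, q5→∅; now {q0, q1, q2, q3, q4, q5, q7}.
Read 'b': q0→{q0, q4}, q1→{q3, q4, q5}, q2→{q0, q4, q5, q7}, q3→∅, q4→{q1, q2, q7}, q5→∅, q7→{q2, q5}; now {q0, q1, q2, q3, q4, q5, q7}.
The final set {q0, q1, q2, q3, q4, q5, q7} contains the accepting state q3.

Yes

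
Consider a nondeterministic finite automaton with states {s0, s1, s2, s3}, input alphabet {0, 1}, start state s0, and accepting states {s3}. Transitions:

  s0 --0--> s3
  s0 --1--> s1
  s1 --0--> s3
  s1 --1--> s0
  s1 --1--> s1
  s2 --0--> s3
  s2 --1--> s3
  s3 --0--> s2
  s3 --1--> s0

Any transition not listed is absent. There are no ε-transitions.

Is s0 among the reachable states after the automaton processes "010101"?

Yes

Start in {s0}.
Read '0': s0→{s3}; now {s3}.
Read '1': s3→{s0}; now {s0}.
Read '0': s0→{s3}; now {s3}.
Read '1': s3→{s0}; now {s0}.
Read '0': s0→{s3}; now {s3}.
Read '1': s3→{s0}; now {s0}.
State s0 is in {s0}.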